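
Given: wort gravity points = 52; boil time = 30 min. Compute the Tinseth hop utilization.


U = 1.65·0.000125^(GP/1000) · (1 − e^(−0.04·t))/4.15
bigness = 1.65·0.000125^(52/1000) = 1.0340
boil_factor = (1 − e^(−0.04·30))/4.15 = 0.1684
U = 1.0340 · 0.1684

0.1741


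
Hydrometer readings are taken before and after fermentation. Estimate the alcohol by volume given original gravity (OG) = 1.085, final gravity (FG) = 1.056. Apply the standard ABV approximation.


ABV = (OG − FG) · 131.25
ABV = (1.085 − 1.056) · 131.25

3.8062 % ABV


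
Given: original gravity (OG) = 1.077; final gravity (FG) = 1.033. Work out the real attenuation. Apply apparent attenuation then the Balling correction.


AA = (OG−FG)/(OG−1)·100;  RA = AA·0.8192
AA = (1.077 − 1.033)/(1.077 − 1)·100 = 57.1429
RA = 57.1429·0.8192

46.8114 %


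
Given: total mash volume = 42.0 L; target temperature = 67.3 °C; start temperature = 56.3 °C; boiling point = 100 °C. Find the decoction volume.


V_dec = V_total·(T_target − T_start)/(T_boil − T_start)
V_dec = 42.0·(67.3 − 56.3)/(100 − 56.3)

10.5721 L


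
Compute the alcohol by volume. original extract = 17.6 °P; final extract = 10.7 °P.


SG = 259/(259 − P);  ABV = (OG − FG)·131.25
OG = 259/(259 − 17.6) = 1.0729
FG = 259/(259 − 10.7) = 1.0431
ABV = (1.0729 − 1.0431)·131.25

3.9132 % ABV


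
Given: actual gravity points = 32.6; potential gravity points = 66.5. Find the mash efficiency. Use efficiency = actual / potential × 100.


efficiency = 32.6 / 66.5 × 100

49.0226 %


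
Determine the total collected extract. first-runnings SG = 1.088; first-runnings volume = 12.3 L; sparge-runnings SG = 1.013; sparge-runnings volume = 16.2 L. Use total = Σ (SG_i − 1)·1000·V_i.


first = (1.088 − 1)·1000·12.3 = 1082.4000
sparge = (1.013 − 1)·1000·16.2 = 210.6000
total = 1082.4000 + 210.6000

1293.0000 gravity·L


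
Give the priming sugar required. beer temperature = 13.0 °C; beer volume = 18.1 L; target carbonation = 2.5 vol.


residual = 14.695·(0.01821 + 0.09011·e^(−0.04·T));  sugar = (target − residual)·4.0·V
residual = 14.695·(0.01821 + 0.09011·e^(−0.04·13.0)) = 1.0548
sugar = (2.5 − 1.0548)·4.0·18.1

104.6296 g


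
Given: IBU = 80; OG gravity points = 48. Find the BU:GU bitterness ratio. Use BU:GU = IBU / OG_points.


BU:GU = 80 / 48

1.6667


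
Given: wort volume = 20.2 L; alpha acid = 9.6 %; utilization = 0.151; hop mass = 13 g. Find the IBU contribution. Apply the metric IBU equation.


IBU = (α/100)·mass·U·1000 / V
IBU = (9.6/100)·13·0.151·1000 / 20.2

9.3291 IBU


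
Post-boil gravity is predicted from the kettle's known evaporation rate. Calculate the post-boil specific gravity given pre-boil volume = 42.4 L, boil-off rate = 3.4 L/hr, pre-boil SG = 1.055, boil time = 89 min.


V_post = V_pre − rate·(t/60);  SG_post = 1 + (SG_pre−1)·V_pre/V_post
V_post = 42.4 − 3.4·(89/60) = 37.3567
SG_post = 1 + (1.055 − 1)·42.4/37.3567

1.0624


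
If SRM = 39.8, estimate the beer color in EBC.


EBC = SRM · 1.97
EBC = 39.8 · 1.97

78.4060 EBC


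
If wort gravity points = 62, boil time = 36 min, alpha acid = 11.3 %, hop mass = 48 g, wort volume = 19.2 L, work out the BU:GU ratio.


U = 1.65·0.000125^(GP/1000)·(1−e^(−0.04t))/4.15;  IBU = (α/100)·m·U·1000/V;  BU:GU = IBU/GP
U = 1.65·0.000125^(62/1000)·(1−e^(−0.04·36))/4.15 = 0.1738
IBU = (11.3/100)·48·0.1738·1000/19.2 = 49.0940
BU:GU = 49.0940/62

0.7918


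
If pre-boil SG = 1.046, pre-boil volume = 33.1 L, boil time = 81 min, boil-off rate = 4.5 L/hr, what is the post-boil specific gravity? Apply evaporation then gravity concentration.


V_post = V_pre − rate·(t/60);  SG_post = 1 + (SG_pre−1)·V_pre/V_post
V_post = 33.1 − 4.5·(81/60) = 27.0250
SG_post = 1 + (1.046 − 1)·33.1/27.0250

1.0563


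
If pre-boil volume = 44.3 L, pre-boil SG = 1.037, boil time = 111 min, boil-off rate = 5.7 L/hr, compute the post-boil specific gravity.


V_post = V_pre − rate·(t/60);  SG_post = 1 + (SG_pre−1)·V_pre/V_post
V_post = 44.3 − 5.7·(111/60) = 33.7550
SG_post = 1 + (1.037 − 1)·44.3/33.7550

1.0486


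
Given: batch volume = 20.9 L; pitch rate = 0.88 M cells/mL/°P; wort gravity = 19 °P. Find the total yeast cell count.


cells (billions) = rate · V_L · °P
cells = 0.88 · 20.9 · 19

349.4480 billion cells


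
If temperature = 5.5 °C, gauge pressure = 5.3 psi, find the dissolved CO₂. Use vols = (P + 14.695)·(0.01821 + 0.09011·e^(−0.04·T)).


vols = (5.3 + 14.695)·(0.01821 + 0.09011·e^(−0.04·5.5))

1.8100 volumes


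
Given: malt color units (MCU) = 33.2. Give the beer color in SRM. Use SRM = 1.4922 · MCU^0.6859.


SRM = 1.4922 · 33.2^0.6859

16.4883 SRM


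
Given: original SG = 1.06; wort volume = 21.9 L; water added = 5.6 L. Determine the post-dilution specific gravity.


SG_new = 1 + (SG_old − 1)·V_old/(V_old + V_water)
pts = (1.06 − 1)·1000·21.9/(21.9 + 5.6) = 47.7818
SG_new = 1 + 47.7818/1000

1.0478


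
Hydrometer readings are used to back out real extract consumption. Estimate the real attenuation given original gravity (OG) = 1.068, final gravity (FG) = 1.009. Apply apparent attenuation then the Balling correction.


AA = (OG−FG)/(OG−1)·100;  RA = AA·0.8192
AA = (1.068 − 1.009)/(1.068 − 1)·100 = 86.7647
RA = 86.7647·0.8192

71.0776 %


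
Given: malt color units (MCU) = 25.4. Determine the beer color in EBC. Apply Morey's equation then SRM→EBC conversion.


SRM = 1.4922·MCU^0.6859;  EBC = SRM·1.97
SRM = 1.4922·25.4^0.6859 = 13.7215
EBC = 13.7215·1.97

27.0314 EBC


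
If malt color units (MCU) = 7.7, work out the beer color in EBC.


SRM = 1.4922·MCU^0.6859;  EBC = SRM·1.97
SRM = 1.4922·7.7^0.6859 = 6.0516
EBC = 6.0516·1.97

11.9217 EBC


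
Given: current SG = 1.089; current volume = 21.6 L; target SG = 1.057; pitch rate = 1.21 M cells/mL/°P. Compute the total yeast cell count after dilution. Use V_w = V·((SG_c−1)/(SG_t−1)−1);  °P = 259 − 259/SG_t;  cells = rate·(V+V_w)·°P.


V_w = 21.6·((1.089−1)/(1.057−1)−1) = 12.1263
V_final = 21.6 + 12.1263 = 33.7263
°P = 259 − 259/1.057 = 13.9669
cells = 1.21·33.7263·13.9669

569.9725 billion cells


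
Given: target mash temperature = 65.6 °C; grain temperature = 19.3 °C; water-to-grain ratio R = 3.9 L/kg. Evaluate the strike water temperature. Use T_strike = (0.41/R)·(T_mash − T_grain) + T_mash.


T_strike = (0.41/3.9)·(65.6 − 19.3) + 65.6

70.4674 °C


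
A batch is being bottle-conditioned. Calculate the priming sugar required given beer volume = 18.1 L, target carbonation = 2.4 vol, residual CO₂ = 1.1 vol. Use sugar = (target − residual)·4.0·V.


sugar = (2.4 − 1.1)·4.0·18.1

94.1200 g


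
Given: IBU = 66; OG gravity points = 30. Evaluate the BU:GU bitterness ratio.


BU:GU = IBU / OG_points
BU:GU = 66 / 30

2.2000


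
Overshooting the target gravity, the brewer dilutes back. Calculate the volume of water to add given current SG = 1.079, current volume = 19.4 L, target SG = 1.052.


V_water = V·((SG_curr − 1)/(SG_target − 1) − 1)
V_water = 19.4·((1.079 − 1)/(1.052 − 1) − 1)

10.0731 L


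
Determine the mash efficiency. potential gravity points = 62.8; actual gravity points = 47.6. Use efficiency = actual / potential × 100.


efficiency = 47.6 / 62.8 × 100

75.7962 %


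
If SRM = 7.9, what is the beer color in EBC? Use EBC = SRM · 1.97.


EBC = 7.9 · 1.97

15.5630 EBC


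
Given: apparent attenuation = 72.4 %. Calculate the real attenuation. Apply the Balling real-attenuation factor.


RA = AA · 0.8192
RA = 72.4 · 0.8192

59.3101 %


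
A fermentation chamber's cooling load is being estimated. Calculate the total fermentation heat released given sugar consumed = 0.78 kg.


Q = m_sugar · 590 kJ/kg
Q = 0.78 · 590

460.2000 kJ


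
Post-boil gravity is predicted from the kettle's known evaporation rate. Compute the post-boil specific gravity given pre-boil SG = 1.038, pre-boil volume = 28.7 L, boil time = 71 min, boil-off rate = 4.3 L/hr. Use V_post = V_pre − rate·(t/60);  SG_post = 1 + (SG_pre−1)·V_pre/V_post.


V_post = 28.7 − 4.3·(71/60) = 23.6117
SG_post = 1 + (1.038 − 1)·28.7/23.6117

1.0462


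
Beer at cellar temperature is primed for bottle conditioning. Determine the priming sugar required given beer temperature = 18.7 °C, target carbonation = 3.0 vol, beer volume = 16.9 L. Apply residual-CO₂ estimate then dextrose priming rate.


residual = 14.695·(0.01821 + 0.09011·e^(−0.04·T));  sugar = (target − residual)·4.0·V
residual = 14.695·(0.01821 + 0.09011·e^(−0.04·18.7)) = 0.8943
sugar = (3.0 − 0.8943)·4.0·16.9

142.3426 g


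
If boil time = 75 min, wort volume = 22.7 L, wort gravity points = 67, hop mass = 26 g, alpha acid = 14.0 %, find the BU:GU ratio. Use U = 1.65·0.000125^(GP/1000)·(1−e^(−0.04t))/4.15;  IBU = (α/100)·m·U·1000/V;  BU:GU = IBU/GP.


U = 1.65·0.000125^(67/1000)·(1−e^(−0.04·75))/4.15 = 0.2069
IBU = (14.0/100)·26·0.2069·1000/22.7 = 33.1761
BU:GU = 33.1761/67

0.4952


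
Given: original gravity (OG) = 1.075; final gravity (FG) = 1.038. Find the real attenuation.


AA = (OG−FG)/(OG−1)·100;  RA = AA·0.8192
AA = (1.075 − 1.038)/(1.075 − 1)·100 = 49.3333
RA = 49.3333·0.8192

40.4139 %


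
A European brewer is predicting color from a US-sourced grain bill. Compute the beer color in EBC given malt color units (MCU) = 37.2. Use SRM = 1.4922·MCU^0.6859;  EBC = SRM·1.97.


SRM = 1.4922·37.2^0.6859 = 17.8264
EBC = 17.8264·1.97

35.1179 EBC


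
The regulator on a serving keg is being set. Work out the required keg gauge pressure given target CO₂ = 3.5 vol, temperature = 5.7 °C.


psi = vols/(0.01821 + 0.09011·e^(−0.04·T)) − 14.695
psi = 3.5/(0.01821 + 0.09011·e^(−0.04·5.7)) − 14.695

24.2160 psi


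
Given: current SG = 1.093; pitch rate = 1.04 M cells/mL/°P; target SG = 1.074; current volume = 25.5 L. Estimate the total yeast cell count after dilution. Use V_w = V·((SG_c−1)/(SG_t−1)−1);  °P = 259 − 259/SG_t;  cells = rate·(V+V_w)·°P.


V_w = 25.5·((1.093−1)/(1.074−1)−1) = 6.5473
V_final = 25.5 + 6.5473 = 32.0473
°P = 259 − 259/1.074 = 17.8454
cells = 1.04·32.0473·17.8454

594.7740 billion cells


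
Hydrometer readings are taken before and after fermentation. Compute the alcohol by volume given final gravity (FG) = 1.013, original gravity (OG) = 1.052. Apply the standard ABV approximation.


ABV = (OG − FG) · 131.25
ABV = (1.052 − 1.013) · 131.25

5.1188 % ABV


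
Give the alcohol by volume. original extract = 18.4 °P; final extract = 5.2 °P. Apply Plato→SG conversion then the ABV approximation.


SG = 259/(259 − P);  ABV = (OG − FG)·131.25
OG = 259/(259 − 18.4) = 1.0765
FG = 259/(259 − 5.2) = 1.0205
ABV = (1.0765 − 1.0205)·131.25

7.3483 % ABV


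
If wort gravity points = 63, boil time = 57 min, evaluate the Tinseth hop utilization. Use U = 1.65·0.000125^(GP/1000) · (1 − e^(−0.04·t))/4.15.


bigness = 1.65·0.000125^(63/1000) = 0.9367
boil_factor = (1 − e^(−0.04·57))/4.15 = 0.2163
U = 0.9367 · 0.2163

0.2026


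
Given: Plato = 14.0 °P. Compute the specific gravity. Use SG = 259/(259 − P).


SG = 259/(259 − 14.0)

1.0571


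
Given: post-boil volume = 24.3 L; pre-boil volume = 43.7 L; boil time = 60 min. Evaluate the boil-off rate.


rate = (V_pre − V_post) / (t_min/60)
rate = (43.7 − 24.3) / (60/60)

19.4000 L/hr


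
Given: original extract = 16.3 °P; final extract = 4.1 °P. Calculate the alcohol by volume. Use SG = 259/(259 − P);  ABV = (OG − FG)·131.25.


OG = 259/(259 − 16.3) = 1.0672
FG = 259/(259 − 4.1) = 1.0161
ABV = (1.0672 − 1.0161)·131.25

6.7038 % ABV


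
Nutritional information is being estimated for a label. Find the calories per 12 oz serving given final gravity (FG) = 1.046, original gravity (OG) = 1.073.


ABW = (OG−FG)·131.25·0.79/FG;  °P = 259 − 259/SG (for OG→OE and FG→AE);  RE = 0.1808·OE + 0.8192·AE;  Cal = (6.9·ABW + 4·(RE−0.1))·FG·3.55
ABW = (1.073 − 1.046)·131.25·0.79/1.046 = 2.6764
OE = 259 − 259/1.073 = 17.6207 °P
AE = 259 − 259/1.046 = 11.3901 °P
RE = 0.1808·17.6207 + 0.8192·11.3901 = 12.5166 °P
Cal = (6.9·2.6764 + 4·(12.5166−0.1))·1.046·3.55

253.0009 kcal


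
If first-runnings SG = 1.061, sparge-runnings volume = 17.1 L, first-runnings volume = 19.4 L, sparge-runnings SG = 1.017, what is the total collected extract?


total = Σ (SG_i − 1)·1000·V_i
first = (1.061 − 1)·1000·19.4 = 1183.4000
sparge = (1.017 − 1)·1000·17.1 = 290.7000
total = 1183.4000 + 290.7000

1474.1000 gravity·L


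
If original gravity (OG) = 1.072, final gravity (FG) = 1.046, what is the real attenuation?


AA = (OG−FG)/(OG−1)·100;  RA = AA·0.8192
AA = (1.072 − 1.046)/(1.072 − 1)·100 = 36.1111
RA = 36.1111·0.8192

29.5822 %


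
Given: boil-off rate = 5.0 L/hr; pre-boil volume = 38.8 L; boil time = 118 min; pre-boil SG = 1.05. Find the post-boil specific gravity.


V_post = V_pre − rate·(t/60);  SG_post = 1 + (SG_pre−1)·V_pre/V_post
V_post = 38.8 − 5.0·(118/60) = 28.9667
SG_post = 1 + (1.05 − 1)·38.8/28.9667

1.0670


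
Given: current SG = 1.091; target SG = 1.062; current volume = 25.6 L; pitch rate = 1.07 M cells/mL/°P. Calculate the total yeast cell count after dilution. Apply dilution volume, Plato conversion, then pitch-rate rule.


V_w = V·((SG_c−1)/(SG_t−1)−1);  °P = 259 − 259/SG_t;  cells = rate·(V+V_w)·°P
V_w = 25.6·((1.091−1)/(1.062−1)−1) = 11.9742
V_final = 25.6 + 11.9742 = 37.5742
°P = 259 − 259/1.062 = 15.1205
cells = 1.07·37.5742·15.1205

607.9115 billion cells


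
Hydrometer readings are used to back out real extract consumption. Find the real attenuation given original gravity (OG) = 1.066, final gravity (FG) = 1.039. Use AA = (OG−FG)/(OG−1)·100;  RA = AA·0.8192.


AA = (1.066 − 1.039)/(1.066 − 1)·100 = 40.9091
RA = 40.9091·0.8192

33.5127 %


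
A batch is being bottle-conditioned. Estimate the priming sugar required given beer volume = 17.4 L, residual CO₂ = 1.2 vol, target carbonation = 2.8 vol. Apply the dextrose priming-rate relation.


sugar = (target − residual)·4.0·V
sugar = (2.8 − 1.2)·4.0·17.4

111.3600 g


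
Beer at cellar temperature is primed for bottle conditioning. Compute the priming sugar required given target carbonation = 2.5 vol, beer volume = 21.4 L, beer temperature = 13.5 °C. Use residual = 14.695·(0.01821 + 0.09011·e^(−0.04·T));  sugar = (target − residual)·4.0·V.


residual = 14.695·(0.01821 + 0.09011·e^(−0.04·13.5)) = 1.0393
sugar = (2.5 − 1.0393)·4.0·21.4

125.0401 g


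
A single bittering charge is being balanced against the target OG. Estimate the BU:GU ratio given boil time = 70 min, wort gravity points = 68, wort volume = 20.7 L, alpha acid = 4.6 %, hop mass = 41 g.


U = 1.65·0.000125^(GP/1000)·(1−e^(−0.04t))/4.15;  IBU = (α/100)·m·U·1000/V;  BU:GU = IBU/GP
U = 1.65·0.000125^(68/1000)·(1−e^(−0.04·70))/4.15 = 0.2027
IBU = (4.6/100)·41·0.2027·1000/20.7 = 18.4651
BU:GU = 18.4651/68

0.2715


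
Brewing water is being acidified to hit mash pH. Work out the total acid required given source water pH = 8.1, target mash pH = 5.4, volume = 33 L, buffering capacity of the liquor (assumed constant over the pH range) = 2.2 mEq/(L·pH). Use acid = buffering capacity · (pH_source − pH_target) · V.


acid = 2.2 · (8.1 − 5.4) · 33

196.0200 mEq


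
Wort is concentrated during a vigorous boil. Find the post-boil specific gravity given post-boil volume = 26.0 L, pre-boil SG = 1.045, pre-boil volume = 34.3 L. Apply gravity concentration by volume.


SG_post = 1 + (SG_pre − 1)·V_pre/V_post
pts_pre = (1.045 − 1)·1000 = 45.0000
pts_post = 45.0000·34.3/26.0 = 59.3654
SG_post = 1 + 59.3654/1000

1.0594


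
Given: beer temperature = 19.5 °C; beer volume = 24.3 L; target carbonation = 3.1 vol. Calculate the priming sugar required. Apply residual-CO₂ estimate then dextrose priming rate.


residual = 14.695·(0.01821 + 0.09011·e^(−0.04·T));  sugar = (target − residual)·4.0·V
residual = 14.695·(0.01821 + 0.09011·e^(−0.04·19.5)) = 0.8746
sugar = (3.1 − 0.8746)·4.0·24.3

216.3087 g


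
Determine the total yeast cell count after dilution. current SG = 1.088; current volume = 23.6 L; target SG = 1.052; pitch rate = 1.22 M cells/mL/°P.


V_w = V·((SG_c−1)/(SG_t−1)−1);  °P = 259 − 259/SG_t;  cells = rate·(V+V_w)·°P
V_w = 23.6·((1.088−1)/(1.052−1)−1) = 16.3385
V_final = 23.6 + 16.3385 = 39.9385
°P = 259 − 259/1.052 = 12.8023
cells = 1.22·39.9385·12.8023

623.7902 billion cells


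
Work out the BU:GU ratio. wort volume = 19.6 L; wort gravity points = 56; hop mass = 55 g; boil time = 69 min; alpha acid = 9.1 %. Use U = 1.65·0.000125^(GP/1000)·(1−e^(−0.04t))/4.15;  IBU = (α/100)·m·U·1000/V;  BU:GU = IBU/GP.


U = 1.65·0.000125^(56/1000)·(1−e^(−0.04·69))/4.15 = 0.2251
IBU = (9.1/100)·55·0.2251·1000/19.6 = 57.4930
BU:GU = 57.4930/56

1.0267


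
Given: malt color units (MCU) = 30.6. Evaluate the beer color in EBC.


SRM = 1.4922·MCU^0.6859;  EBC = SRM·1.97
SRM = 1.4922·30.6^0.6859 = 15.5913
EBC = 15.5913·1.97

30.7149 EBC


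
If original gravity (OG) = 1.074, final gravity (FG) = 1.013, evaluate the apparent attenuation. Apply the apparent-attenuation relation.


AA = (OG − FG)/(OG − 1) · 100
AA = (1.074 − 1.013)/(1.074 − 1) · 100

82.4324 %


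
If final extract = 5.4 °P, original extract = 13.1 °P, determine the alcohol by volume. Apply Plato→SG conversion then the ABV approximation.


SG = 259/(259 − P);  ABV = (OG − FG)·131.25
OG = 259/(259 − 13.1) = 1.0533
FG = 259/(259 − 5.4) = 1.0213
ABV = (1.0533 − 1.0213)·131.25

4.1974 % ABV


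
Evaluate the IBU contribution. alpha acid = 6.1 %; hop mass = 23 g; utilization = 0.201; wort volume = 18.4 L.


IBU = (α/100)·mass·U·1000 / V
IBU = (6.1/100)·23·0.201·1000 / 18.4

15.3262 IBU


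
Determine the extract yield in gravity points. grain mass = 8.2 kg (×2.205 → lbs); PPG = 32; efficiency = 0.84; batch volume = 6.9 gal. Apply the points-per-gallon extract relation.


points = lbs × PPG × eff / vol
lbs = 8.2 × 2.205 = 18.0810
points = 18.0810 × 32 × 0.84 / 6.9

70.4373 points


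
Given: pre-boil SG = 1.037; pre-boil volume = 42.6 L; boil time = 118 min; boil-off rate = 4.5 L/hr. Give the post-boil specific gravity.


V_post = V_pre − rate·(t/60);  SG_post = 1 + (SG_pre−1)·V_pre/V_post
V_post = 42.6 − 4.5·(118/60) = 33.7500
SG_post = 1 + (1.037 − 1)·42.6/33.7500

1.0467


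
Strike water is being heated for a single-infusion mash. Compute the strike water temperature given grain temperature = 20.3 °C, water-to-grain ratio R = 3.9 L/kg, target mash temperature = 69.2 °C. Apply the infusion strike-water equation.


T_strike = (0.41/R)·(T_mash − T_grain) + T_mash
T_strike = (0.41/3.9)·(69.2 − 20.3) + 69.2

74.3408 °C


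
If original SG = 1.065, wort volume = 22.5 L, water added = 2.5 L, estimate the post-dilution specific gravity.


SG_new = 1 + (SG_old − 1)·V_old/(V_old + V_water)
pts = (1.065 − 1)·1000·22.5/(22.5 + 2.5) = 58.5000
SG_new = 1 + 58.5000/1000

1.0585


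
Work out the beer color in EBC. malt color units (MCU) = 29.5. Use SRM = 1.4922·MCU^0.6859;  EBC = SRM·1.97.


SRM = 1.4922·29.5^0.6859 = 15.2047
EBC = 15.2047·1.97

29.9533 EBC


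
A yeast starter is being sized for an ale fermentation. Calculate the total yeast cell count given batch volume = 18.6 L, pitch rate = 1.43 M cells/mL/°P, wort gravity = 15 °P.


cells (billions) = rate · V_L · °P
cells = 1.43 · 18.6 · 15

398.9700 billion cells


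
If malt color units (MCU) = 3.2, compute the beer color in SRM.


SRM = 1.4922 · MCU^0.6859
SRM = 1.4922 · 3.2^0.6859

3.3137 SRM


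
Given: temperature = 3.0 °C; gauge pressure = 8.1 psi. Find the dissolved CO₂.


vols = (P + 14.695)·(0.01821 + 0.09011·e^(−0.04·T))
vols = (8.1 + 14.695)·(0.01821 + 0.09011·e^(−0.04·3.0))

2.2369 volumes


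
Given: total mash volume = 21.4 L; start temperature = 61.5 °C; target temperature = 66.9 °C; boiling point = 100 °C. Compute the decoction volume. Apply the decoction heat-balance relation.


V_dec = V_total·(T_target − T_start)/(T_boil − T_start)
V_dec = 21.4·(66.9 − 61.5)/(100 − 61.5)

3.0016 L


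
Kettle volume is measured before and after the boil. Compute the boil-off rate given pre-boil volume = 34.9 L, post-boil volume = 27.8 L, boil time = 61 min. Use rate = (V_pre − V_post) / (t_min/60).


rate = (34.9 − 27.8) / (61/60)

6.9836 L/hr


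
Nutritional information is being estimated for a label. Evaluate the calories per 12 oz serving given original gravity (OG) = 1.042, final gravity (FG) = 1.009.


ABW = (OG−FG)·131.25·0.79/FG;  °P = 259 − 259/SG (for OG→OE and FG→AE);  RE = 0.1808·OE + 0.8192·AE;  Cal = (6.9·ABW + 4·(RE−0.1))·FG·3.55
ABW = (1.042 − 1.009)·131.25·0.79/1.009 = 3.3912
OE = 259 − 259/1.042 = 10.4395 °P
AE = 259 − 259/1.009 = 2.3102 °P
RE = 0.1808·10.4395 + 0.8192·2.3102 = 3.7800 °P
Cal = (6.9·3.3912 + 4·(3.7800−0.1))·1.009·3.55

136.5404 kcal


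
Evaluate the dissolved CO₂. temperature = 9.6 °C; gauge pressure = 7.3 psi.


vols = (P + 14.695)·(0.01821 + 0.09011·e^(−0.04·T))
vols = (7.3 + 14.695)·(0.01821 + 0.09011·e^(−0.04·9.6))

1.7505 volumes


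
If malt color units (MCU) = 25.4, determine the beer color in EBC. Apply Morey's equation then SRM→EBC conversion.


SRM = 1.4922·MCU^0.6859;  EBC = SRM·1.97
SRM = 1.4922·25.4^0.6859 = 13.7215
EBC = 13.7215·1.97

27.0314 EBC


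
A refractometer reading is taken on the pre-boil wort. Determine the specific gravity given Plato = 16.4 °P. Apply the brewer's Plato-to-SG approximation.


SG = 259/(259 − P)
SG = 259/(259 − 16.4)

1.0676


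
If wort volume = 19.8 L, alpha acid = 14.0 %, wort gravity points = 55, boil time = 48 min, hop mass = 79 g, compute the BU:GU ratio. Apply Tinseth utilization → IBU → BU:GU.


U = 1.65·0.000125^(GP/1000)·(1−e^(−0.04t))/4.15;  IBU = (α/100)·m·U·1000/V;  BU:GU = IBU/GP
U = 1.65·0.000125^(55/1000)·(1−e^(−0.04·48))/4.15 = 0.2070
IBU = (14.0/100)·79·0.2070·1000/19.8 = 115.6125
BU:GU = 115.6125/55

2.1020


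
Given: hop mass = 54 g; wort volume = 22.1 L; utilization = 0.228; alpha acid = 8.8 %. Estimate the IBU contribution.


IBU = (α/100)·mass·U·1000 / V
IBU = (8.8/100)·54·0.228·1000 / 22.1

49.0252 IBU


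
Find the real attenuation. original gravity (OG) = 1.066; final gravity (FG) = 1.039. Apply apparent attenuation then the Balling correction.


AA = (OG−FG)/(OG−1)·100;  RA = AA·0.8192
AA = (1.066 − 1.039)/(1.066 − 1)·100 = 40.9091
RA = 40.9091·0.8192

33.5127 %


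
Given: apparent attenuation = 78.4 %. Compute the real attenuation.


RA = AA · 0.8192
RA = 78.4 · 0.8192

64.2253 %


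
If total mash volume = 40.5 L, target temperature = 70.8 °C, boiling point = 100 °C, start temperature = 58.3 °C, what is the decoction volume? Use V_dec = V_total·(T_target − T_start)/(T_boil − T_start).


V_dec = 40.5·(70.8 − 58.3)/(100 − 58.3)

12.1403 L


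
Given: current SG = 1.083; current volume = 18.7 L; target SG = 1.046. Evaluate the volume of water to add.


V_water = V·((SG_curr − 1)/(SG_target − 1) − 1)
V_water = 18.7·((1.083 − 1)/(1.046 − 1) − 1)

15.0413 L


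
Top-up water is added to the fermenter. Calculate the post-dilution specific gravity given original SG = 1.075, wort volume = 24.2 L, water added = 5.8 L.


SG_new = 1 + (SG_old − 1)·V_old/(V_old + V_water)
pts = (1.075 − 1)·1000·24.2/(24.2 + 5.8) = 60.5000
SG_new = 1 + 60.5000/1000

1.0605


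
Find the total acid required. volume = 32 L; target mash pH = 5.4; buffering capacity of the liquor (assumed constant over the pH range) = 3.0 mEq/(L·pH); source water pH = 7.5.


acid = buffering capacity · (pH_source − pH_target) · V
acid = 3.0 · (7.5 − 5.4) · 32

201.6000 mEq


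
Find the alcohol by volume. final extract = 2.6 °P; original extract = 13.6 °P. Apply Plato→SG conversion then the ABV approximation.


SG = 259/(259 − P);  ABV = (OG − FG)·131.25
OG = 259/(259 − 13.6) = 1.0554
FG = 259/(259 − 2.6) = 1.0101
ABV = (1.0554 − 1.0101)·131.25

5.9429 % ABV


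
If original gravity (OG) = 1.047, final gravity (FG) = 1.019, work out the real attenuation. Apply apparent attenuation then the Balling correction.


AA = (OG−FG)/(OG−1)·100;  RA = AA·0.8192
AA = (1.047 − 1.019)/(1.047 − 1)·100 = 59.5745
RA = 59.5745·0.8192

48.8034 %


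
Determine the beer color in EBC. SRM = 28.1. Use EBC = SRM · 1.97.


EBC = 28.1 · 1.97

55.3570 EBC


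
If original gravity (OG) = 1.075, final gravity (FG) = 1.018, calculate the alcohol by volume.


ABV = (OG − FG) · 131.25
ABV = (1.075 − 1.018) · 131.25

7.4812 % ABV


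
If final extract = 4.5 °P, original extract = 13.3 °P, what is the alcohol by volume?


SG = 259/(259 − P);  ABV = (OG − FG)·131.25
OG = 259/(259 − 13.3) = 1.0541
FG = 259/(259 − 4.5) = 1.0177
ABV = (1.0541 − 1.0177)·131.25

4.7840 % ABV


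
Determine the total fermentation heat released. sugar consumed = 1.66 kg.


Q = m_sugar · 590 kJ/kg
Q = 1.66 · 590

979.4000 kJ


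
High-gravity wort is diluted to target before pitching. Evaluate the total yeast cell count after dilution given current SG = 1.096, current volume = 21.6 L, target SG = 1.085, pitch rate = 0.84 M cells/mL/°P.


V_w = V·((SG_c−1)/(SG_t−1)−1);  °P = 259 − 259/SG_t;  cells = rate·(V+V_w)·°P
V_w = 21.6·((1.096−1)/(1.085−1)−1) = 2.7953
V_final = 21.6 + 2.7953 = 24.3953
°P = 259 − 259/1.085 = 20.2903
cells = 0.84·24.3953·20.2903

415.7902 billion cells


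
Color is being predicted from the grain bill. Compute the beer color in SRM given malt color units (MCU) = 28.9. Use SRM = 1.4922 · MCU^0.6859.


SRM = 1.4922 · 28.9^0.6859

14.9919 SRM


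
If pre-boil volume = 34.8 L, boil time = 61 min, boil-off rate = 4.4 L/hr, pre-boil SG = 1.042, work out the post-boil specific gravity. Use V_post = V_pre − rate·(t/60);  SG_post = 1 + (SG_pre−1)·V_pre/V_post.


V_post = 34.8 − 4.4·(61/60) = 30.3267
SG_post = 1 + (1.042 − 1)·34.8/30.3267

1.0482


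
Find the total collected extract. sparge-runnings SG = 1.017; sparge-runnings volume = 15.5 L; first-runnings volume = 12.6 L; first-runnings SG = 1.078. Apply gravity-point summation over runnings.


total = Σ (SG_i − 1)·1000·V_i
first = (1.078 − 1)·1000·12.6 = 982.8000
sparge = (1.017 − 1)·1000·15.5 = 263.5000
total = 982.8000 + 263.5000

1246.3000 gravity·L


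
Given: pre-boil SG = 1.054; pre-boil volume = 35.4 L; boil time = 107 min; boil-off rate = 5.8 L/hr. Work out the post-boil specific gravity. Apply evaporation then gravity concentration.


V_post = V_pre − rate·(t/60);  SG_post = 1 + (SG_pre−1)·V_pre/V_post
V_post = 35.4 − 5.8·(107/60) = 25.0567
SG_post = 1 + (1.054 − 1)·35.4/25.0567

1.0763


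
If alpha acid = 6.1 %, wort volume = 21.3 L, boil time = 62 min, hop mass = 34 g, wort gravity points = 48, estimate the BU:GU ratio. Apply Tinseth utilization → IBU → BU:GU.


U = 1.65·0.000125^(GP/1000)·(1−e^(−0.04t))/4.15;  IBU = (α/100)·m·U·1000/V;  BU:GU = IBU/GP
U = 1.65·0.000125^(48/1000)·(1−e^(−0.04·62))/4.15 = 0.2366
IBU = (6.1/100)·34·0.2366·1000/21.3 = 23.0427
BU:GU = 23.0427/48

0.4801


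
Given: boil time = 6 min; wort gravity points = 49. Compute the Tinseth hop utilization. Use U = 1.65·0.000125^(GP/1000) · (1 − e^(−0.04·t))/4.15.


bigness = 1.65·0.000125^(49/1000) = 1.0623
boil_factor = (1 − e^(−0.04·6))/4.15 = 0.0514
U = 1.0623 · 0.0514

0.0546


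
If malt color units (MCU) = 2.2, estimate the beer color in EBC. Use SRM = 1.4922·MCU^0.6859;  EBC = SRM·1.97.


SRM = 1.4922·2.2^0.6859 = 2.5627
EBC = 2.5627·1.97

5.0485 EBC


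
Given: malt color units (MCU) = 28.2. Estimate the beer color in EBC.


SRM = 1.4922·MCU^0.6859;  EBC = SRM·1.97
SRM = 1.4922·28.2^0.6859 = 14.7419
EBC = 14.7419·1.97

29.0415 EBC


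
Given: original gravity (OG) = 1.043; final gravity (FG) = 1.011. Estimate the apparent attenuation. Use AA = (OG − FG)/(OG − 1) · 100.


AA = (1.043 − 1.011)/(1.043 − 1) · 100

74.4186 %


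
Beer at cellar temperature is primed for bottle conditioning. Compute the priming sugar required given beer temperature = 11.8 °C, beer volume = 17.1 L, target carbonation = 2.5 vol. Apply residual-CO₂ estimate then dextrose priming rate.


residual = 14.695·(0.01821 + 0.09011·e^(−0.04·T));  sugar = (target − residual)·4.0·V
residual = 14.695·(0.01821 + 0.09011·e^(−0.04·11.8)) = 1.0935
sugar = (2.5 − 1.0935)·4.0·17.1

96.2012 g


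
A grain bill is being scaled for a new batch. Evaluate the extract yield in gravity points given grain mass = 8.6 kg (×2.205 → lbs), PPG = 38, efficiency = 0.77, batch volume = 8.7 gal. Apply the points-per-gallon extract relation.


points = lbs × PPG × eff / vol
lbs = 8.6 × 2.205 = 18.9630
points = 18.9630 × 38 × 0.77 / 8.7

63.7767 points


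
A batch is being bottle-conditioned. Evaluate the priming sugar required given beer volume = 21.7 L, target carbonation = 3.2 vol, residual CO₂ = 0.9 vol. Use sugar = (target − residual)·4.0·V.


sugar = (3.2 − 0.9)·4.0·21.7

199.6400 g


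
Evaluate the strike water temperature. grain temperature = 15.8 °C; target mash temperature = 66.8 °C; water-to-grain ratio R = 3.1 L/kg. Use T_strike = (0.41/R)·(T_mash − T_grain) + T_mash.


T_strike = (0.41/3.1)·(66.8 − 15.8) + 66.8

73.5452 °C


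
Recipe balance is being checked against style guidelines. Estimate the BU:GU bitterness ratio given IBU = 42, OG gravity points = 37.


BU:GU = IBU / OG_points
BU:GU = 42 / 37

1.1351


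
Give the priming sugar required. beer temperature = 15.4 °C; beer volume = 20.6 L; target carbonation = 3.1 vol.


residual = 14.695·(0.01821 + 0.09011·e^(−0.04·T));  sugar = (target − residual)·4.0·V
residual = 14.695·(0.01821 + 0.09011·e^(−0.04·15.4)) = 0.9828
sugar = (3.1 − 0.9828)·4.0·20.6

174.4590 g


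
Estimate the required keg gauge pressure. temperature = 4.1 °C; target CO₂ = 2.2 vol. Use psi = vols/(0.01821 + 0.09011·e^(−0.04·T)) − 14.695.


psi = 2.2/(0.01821 + 0.09011·e^(−0.04·4.1)) − 14.695

8.5387 psi


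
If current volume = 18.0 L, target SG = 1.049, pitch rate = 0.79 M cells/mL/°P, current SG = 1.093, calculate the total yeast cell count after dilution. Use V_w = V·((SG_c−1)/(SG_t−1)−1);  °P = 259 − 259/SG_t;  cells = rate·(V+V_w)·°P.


V_w = 18.0·((1.093−1)/(1.049−1)−1) = 16.1633
V_final = 18.0 + 16.1633 = 34.1633
°P = 259 − 259/1.049 = 12.0982
cells = 0.79·34.1633·12.0982

326.5178 billion cells


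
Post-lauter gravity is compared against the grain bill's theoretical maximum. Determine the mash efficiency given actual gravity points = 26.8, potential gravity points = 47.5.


efficiency = actual / potential × 100
efficiency = 26.8 / 47.5 × 100

56.4211 %


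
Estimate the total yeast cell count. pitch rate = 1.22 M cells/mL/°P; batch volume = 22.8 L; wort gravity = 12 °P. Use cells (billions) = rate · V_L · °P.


cells = 1.22 · 22.8 · 12

333.7920 billion cells


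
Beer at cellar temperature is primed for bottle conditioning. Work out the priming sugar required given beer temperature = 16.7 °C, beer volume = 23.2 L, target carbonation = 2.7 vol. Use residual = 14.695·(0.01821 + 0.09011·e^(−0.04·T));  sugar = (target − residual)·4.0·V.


residual = 14.695·(0.01821 + 0.09011·e^(−0.04·16.7)) = 0.9465
sugar = (2.7 − 0.9465)·4.0·23.2

162.7211 g


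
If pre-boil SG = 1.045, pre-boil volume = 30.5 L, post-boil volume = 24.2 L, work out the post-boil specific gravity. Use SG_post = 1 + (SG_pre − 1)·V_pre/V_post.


pts_pre = (1.045 − 1)·1000 = 45.0000
pts_post = 45.0000·30.5/24.2 = 56.7149
SG_post = 1 + 56.7149/1000

1.0567


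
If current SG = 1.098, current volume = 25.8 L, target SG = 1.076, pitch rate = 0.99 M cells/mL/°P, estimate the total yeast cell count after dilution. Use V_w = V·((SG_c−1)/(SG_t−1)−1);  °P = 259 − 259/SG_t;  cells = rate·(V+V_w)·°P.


V_w = 25.8·((1.098−1)/(1.076−1)−1) = 7.4684
V_final = 25.8 + 7.4684 = 33.2684
°P = 259 − 259/1.076 = 18.2937
cells = 0.99·33.2684·18.2937

602.5158 billion cells


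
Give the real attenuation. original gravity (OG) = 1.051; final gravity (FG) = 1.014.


AA = (OG−FG)/(OG−1)·100;  RA = AA·0.8192
AA = (1.051 − 1.014)/(1.051 − 1)·100 = 72.5490
RA = 72.5490·0.8192

59.4322 %


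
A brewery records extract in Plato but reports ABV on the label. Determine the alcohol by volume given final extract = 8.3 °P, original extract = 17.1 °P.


SG = 259/(259 − P);  ABV = (OG − FG)·131.25
OG = 259/(259 − 17.1) = 1.0707
FG = 259/(259 − 8.3) = 1.0331
ABV = (1.0707 − 1.0331)·131.25

4.9328 % ABV


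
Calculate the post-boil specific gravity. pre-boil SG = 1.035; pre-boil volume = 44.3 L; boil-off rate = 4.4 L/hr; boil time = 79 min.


V_post = V_pre − rate·(t/60);  SG_post = 1 + (SG_pre−1)·V_pre/V_post
V_post = 44.3 − 4.4·(79/60) = 38.5067
SG_post = 1 + (1.035 − 1)·44.3/38.5067

1.0403


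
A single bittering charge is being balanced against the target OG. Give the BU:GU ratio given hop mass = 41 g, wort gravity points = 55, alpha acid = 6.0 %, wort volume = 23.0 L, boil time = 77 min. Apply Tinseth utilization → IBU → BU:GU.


U = 1.65·0.000125^(GP/1000)·(1−e^(−0.04t))/4.15;  IBU = (α/100)·m·U·1000/V;  BU:GU = IBU/GP
U = 1.65·0.000125^(55/1000)·(1−e^(−0.04·77))/4.15 = 0.2314
IBU = (6.0/100)·41·0.2314·1000/23.0 = 24.7480
BU:GU = 24.7480/55

0.4500


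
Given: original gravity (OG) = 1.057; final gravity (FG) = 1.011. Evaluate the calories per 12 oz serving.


ABW = (OG−FG)·131.25·0.79/FG;  °P = 259 − 259/SG (for OG→OE and FG→AE);  RE = 0.1808·OE + 0.8192·AE;  Cal = (6.9·ABW + 4·(RE−0.1))·FG·3.55
ABW = (1.057 − 1.011)·131.25·0.79/1.011 = 4.7177
OE = 259 − 259/1.057 = 13.9669 °P
AE = 259 − 259/1.011 = 2.8180 °P
RE = 0.1808·13.9669 + 0.8192·2.8180 = 4.8337 °P
Cal = (6.9·4.7177 + 4·(4.8337−0.1))·1.011·3.55

184.7902 kcal


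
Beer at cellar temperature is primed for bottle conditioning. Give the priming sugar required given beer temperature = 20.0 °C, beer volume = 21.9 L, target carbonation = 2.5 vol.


residual = 14.695·(0.01821 + 0.09011·e^(−0.04·T));  sugar = (target − residual)·4.0·V
residual = 14.695·(0.01821 + 0.09011·e^(−0.04·20.0)) = 0.8626
sugar = (2.5 − 0.8626)·4.0·21.9

143.4378 g


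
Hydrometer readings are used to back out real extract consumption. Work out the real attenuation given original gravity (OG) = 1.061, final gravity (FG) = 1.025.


AA = (OG−FG)/(OG−1)·100;  RA = AA·0.8192
AA = (1.061 − 1.025)/(1.061 − 1)·100 = 59.0164
RA = 59.0164·0.8192

48.3462 %


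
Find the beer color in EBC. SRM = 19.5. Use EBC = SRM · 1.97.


EBC = 19.5 · 1.97

38.4150 EBC


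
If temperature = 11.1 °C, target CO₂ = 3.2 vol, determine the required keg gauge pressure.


psi = vols/(0.01821 + 0.09011·e^(−0.04·T)) − 14.695
psi = 3.2/(0.01821 + 0.09011·e^(−0.04·11.1)) − 14.695

27.4034 psi


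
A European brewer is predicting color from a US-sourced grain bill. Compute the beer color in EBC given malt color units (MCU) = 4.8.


SRM = 1.4922·MCU^0.6859;  EBC = SRM·1.97
SRM = 1.4922·4.8^0.6859 = 4.3761
EBC = 4.3761·1.97

8.6210 EBC


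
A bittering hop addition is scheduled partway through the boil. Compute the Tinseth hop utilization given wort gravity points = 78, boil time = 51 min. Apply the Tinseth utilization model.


U = 1.65·0.000125^(GP/1000) · (1 − e^(−0.04·t))/4.15
bigness = 1.65·0.000125^(78/1000) = 0.8185
boil_factor = (1 − e^(−0.04·51))/4.15 = 0.2096
U = 0.8185 · 0.2096

0.1716


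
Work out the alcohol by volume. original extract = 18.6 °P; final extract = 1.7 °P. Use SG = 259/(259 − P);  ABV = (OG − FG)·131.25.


OG = 259/(259 − 18.6) = 1.0774
FG = 259/(259 − 1.7) = 1.0066
ABV = (1.0774 − 1.0066)·131.25

9.2878 % ABV


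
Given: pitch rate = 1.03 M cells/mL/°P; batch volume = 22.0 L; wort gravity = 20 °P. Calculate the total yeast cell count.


cells (billions) = rate · V_L · °P
cells = 1.03 · 22.0 · 20

453.2000 billion cells


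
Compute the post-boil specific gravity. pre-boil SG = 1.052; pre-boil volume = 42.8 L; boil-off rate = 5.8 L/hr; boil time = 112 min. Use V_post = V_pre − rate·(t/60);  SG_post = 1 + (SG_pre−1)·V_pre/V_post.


V_post = 42.8 − 5.8·(112/60) = 31.9733
SG_post = 1 + (1.052 − 1)·42.8/31.9733

1.0696


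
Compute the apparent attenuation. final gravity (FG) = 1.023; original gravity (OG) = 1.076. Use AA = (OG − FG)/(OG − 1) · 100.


AA = (1.076 − 1.023)/(1.076 − 1) · 100

69.7368 %


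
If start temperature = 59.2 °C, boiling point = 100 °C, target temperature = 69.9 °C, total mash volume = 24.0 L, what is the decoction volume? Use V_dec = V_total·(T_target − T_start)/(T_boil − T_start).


V_dec = 24.0·(69.9 − 59.2)/(100 − 59.2)

6.2941 L


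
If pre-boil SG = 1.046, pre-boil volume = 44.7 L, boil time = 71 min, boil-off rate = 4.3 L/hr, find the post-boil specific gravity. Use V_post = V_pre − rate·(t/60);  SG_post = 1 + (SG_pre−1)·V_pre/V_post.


V_post = 44.7 − 4.3·(71/60) = 39.6117
SG_post = 1 + (1.046 − 1)·44.7/39.6117

1.0519


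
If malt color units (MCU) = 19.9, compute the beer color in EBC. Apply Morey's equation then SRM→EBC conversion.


SRM = 1.4922·MCU^0.6859;  EBC = SRM·1.97
SRM = 1.4922·19.9^0.6859 = 11.6067
EBC = 11.6067·1.97

22.8653 EBC


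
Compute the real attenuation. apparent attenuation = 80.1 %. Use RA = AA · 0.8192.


RA = 80.1 · 0.8192

65.6179 %


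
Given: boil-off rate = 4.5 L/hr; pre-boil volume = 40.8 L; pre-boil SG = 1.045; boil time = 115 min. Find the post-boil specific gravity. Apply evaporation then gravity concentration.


V_post = V_pre − rate·(t/60);  SG_post = 1 + (SG_pre−1)·V_pre/V_post
V_post = 40.8 − 4.5·(115/60) = 32.1750
SG_post = 1 + (1.045 − 1)·40.8/32.1750

1.0571


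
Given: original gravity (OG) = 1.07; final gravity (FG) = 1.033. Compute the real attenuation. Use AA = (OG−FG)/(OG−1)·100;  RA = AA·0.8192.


AA = (1.07 − 1.033)/(1.07 − 1)·100 = 52.8571
RA = 52.8571·0.8192

43.3006 %


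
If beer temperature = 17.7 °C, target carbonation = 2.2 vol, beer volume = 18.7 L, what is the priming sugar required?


residual = 14.695·(0.01821 + 0.09011·e^(−0.04·T));  sugar = (target − residual)·4.0·V
residual = 14.695·(0.01821 + 0.09011·e^(−0.04·17.7)) = 0.9199
sugar = (2.2 − 0.9199)·4.0·18.7

95.7501 g


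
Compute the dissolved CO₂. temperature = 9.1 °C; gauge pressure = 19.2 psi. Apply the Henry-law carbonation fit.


vols = (P + 14.695)·(0.01821 + 0.09011·e^(−0.04·T))
vols = (19.2 + 14.695)·(0.01821 + 0.09011·e^(−0.04·9.1))

2.7396 volumes


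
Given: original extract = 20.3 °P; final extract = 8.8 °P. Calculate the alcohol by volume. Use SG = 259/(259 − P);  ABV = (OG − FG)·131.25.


OG = 259/(259 − 20.3) = 1.0850
FG = 259/(259 − 8.8) = 1.0352
ABV = (1.0850 − 1.0352)·131.25

6.5457 % ABV
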